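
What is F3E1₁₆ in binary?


Each hex digit → 4 binary bits:
  F = 1111
  3 = 0011
  E = 1110
  1 = 0001
Concatenate: 1111 0011 1110 0001
= 1111001111100001


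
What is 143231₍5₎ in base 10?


Positional values (base 5):
  1 × 5^0 = 1 × 1 = 1
  3 × 5^1 = 3 × 5 = 15
  2 × 5^2 = 2 × 25 = 50
  3 × 5^3 = 3 × 125 = 375
  4 × 5^4 = 4 × 625 = 2500
  1 × 5^5 = 1 × 3125 = 3125
Sum = 1 + 15 + 50 + 375 + 2500 + 3125
= 6066


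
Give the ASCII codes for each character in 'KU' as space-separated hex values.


String: 'KU'  (2 characters)
Per-character ASCII lookup:
  'K': uppercase starts at 65: 'K' = 65 + 10 = 75 → 0x4B
  'U': uppercase starts at 65: 'U' = 65 + 20 = 85 → 0x55
= 0x4B 0x55


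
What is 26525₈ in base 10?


Positional values:
Position 0: 5 × 8^0 = 5
Position 1: 2 × 8^1 = 16
Position 2: 5 × 8^2 = 320
Position 3: 6 × 8^3 = 3072
Position 4: 2 × 8^4 = 8192
Sum = 5 + 16 + 320 + 3072 + 8192
= 11605


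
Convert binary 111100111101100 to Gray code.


Binary: 111100111101100
Gray code: G = B XOR (B >> 1)
B >> 1 = 011110011110110
111100111101100 XOR 011110011110110:
  1 XOR 0 = 1
  1 XOR 1 = 0
  1 XOR 1 = 0
  1 XOR 1 = 0
  0 XOR 1 = 1
  0 XOR 0 = 0
  1 XOR 0 = 1
  1 XOR 1 = 0
  1 XOR 1 = 0
  1 XOR 1 = 0
  0 XOR 1 = 1
  1 XOR 0 = 1
  1 XOR 1 = 0
  0 XOR 1 = 1
  0 XOR 0 = 0
= 100010100011010


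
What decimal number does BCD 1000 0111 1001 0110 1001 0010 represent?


Each 4-bit group → digit:
  1000 → 8
  0111 → 7
  1001 → 9
  0110 → 6
  1001 → 9
  0010 → 2
= 879692


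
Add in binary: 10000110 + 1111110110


Align and add column by column (LSB to MSB, carry propagating):
  00010000110
+ 01111110110
  -----------
  col 0: 0 + 0 + 0 (carry in) = 0 → bit 0, carry out 0
  col 1: 1 + 1 + 0 (carry in) = 2 → bit 0, carry out 1
  col 2: 1 + 1 + 1 (carry in) = 3 → bit 1, carry out 1
  col 3: 0 + 0 + 1 (carry in) = 1 → bit 1, carry out 0
  col 4: 0 + 1 + 0 (carry in) = 1 → bit 1, carry out 0
  col 5: 0 + 1 + 0 (carry in) = 1 → bit 1, carry out 0
  col 6: 0 + 1 + 0 (carry in) = 1 → bit 1, carry out 0
  col 7: 1 + 1 + 0 (carry in) = 2 → bit 0, carry out 1
  col 8: 0 + 1 + 1 (carry in) = 2 → bit 0, carry out 1
  col 9: 0 + 1 + 1 (carry in) = 2 → bit 0, carry out 1
  col 10: 0 + 0 + 1 (carry in) = 1 → bit 1, carry out 0
Reading bits MSB→LSB: 10001111100
Strip leading zeros: 10001111100
= 10001111100


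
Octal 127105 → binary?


Each octal digit → 3 binary bits:
  1 = 001
  2 = 010
  7 = 111
  1 = 001
  0 = 000
  5 = 101
Concatenate: 001 010 111 001 000 101
= 001010111001000101


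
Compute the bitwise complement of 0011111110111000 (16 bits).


Original: 0011111110111000
Invert all bits:
  bit 0: 0 → 1
  bit 1: 0 → 1
  bit 2: 1 → 0
  bit 3: 1 → 0
  bit 4: 1 → 0
  bit 5: 1 → 0
  bit 6: 1 → 0
  bit 7: 1 → 0
  bit 8: 1 → 0
  bit 9: 0 → 1
  bit 10: 1 → 0
  bit 11: 1 → 0
  bit 12: 1 → 0
  bit 13: 0 → 1
  bit 14: 0 → 1
  bit 15: 0 → 1
= 1100000001000111


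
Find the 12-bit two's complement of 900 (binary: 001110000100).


Original: 001110000100
Step 1 - Invert all bits: 110001111011
Step 2 - Add 1: 110001111011 + 1
= 110001111100 (represents -900)


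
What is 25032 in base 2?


Divide by 2 repeatedly:
25032 ÷ 2 = 12516 remainder 0
12516 ÷ 2 = 6258 remainder 0
6258 ÷ 2 = 3129 remainder 0
3129 ÷ 2 = 1564 remainder 1
1564 ÷ 2 = 782 remainder 0
782 ÷ 2 = 391 remainder 0
391 ÷ 2 = 195 remainder 1
195 ÷ 2 = 97 remainder 1
97 ÷ 2 = 48 remainder 1
48 ÷ 2 = 24 remainder 0
24 ÷ 2 = 12 remainder 0
12 ÷ 2 = 6 remainder 0
6 ÷ 2 = 3 remainder 0
3 ÷ 2 = 1 remainder 1
1 ÷ 2 = 0 remainder 1
Reading remainders bottom-up:
= 110000111001000


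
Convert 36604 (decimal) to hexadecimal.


Divide by 16 repeatedly:
36604 ÷ 16 = 2287 remainder 12 (C)
2287 ÷ 16 = 142 remainder 15 (F)
142 ÷ 16 = 8 remainder 14 (E)
8 ÷ 16 = 0 remainder 8 (8)
Reading remainders bottom-up:
= 0x8EFC


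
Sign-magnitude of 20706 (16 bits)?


Sign bit: 0 (positive)
Magnitude: 20706 = 101000011100010
= 0101000011100010


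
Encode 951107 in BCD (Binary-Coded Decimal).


Each digit → 4-bit binary:
  9 → 1001
  5 → 0101
  1 → 0001
  1 → 0001
  0 → 0000
  7 → 0111
= 1001 0101 0001 0001 0000 0111


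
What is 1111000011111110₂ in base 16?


Group into 4-bit nibbles: 1111000011111110
  1111 = F
  0000 = 0
  1111 = F
  1110 = E
= 0xF0FE


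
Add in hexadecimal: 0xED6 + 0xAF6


Align and add column by column (LSB to MSB, each column mod 16 with carry):
  0ED6
+ 0AF6
  ----
  col 0: 6(6) + 6(6) + 0 (carry in) = 12 → C(12), carry out 0
  col 1: D(13) + F(15) + 0 (carry in) = 28 → C(12), carry out 1
  col 2: E(14) + A(10) + 1 (carry in) = 25 → 9(9), carry out 1
  col 3: 0(0) + 0(0) + 1 (carry in) = 1 → 1(1), carry out 0
Reading digits MSB→LSB: 19CC
Strip leading zeros: 19CC
= 0x19CC


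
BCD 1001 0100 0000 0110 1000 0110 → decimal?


Each 4-bit group → digit:
  1001 → 9
  0100 → 4
  0000 → 0
  0110 → 6
  1000 → 8
  0110 → 6
= 940686


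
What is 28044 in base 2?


Divide by 2 repeatedly:
28044 ÷ 2 = 14022 remainder 0
14022 ÷ 2 = 7011 remainder 0
7011 ÷ 2 = 3505 remainder 1
3505 ÷ 2 = 1752 remainder 1
1752 ÷ 2 = 876 remainder 0
876 ÷ 2 = 438 remainder 0
438 ÷ 2 = 219 remainder 0
219 ÷ 2 = 109 remainder 1
109 ÷ 2 = 54 remainder 1
54 ÷ 2 = 27 remainder 0
27 ÷ 2 = 13 remainder 1
13 ÷ 2 = 6 remainder 1
6 ÷ 2 = 3 remainder 0
3 ÷ 2 = 1 remainder 1
1 ÷ 2 = 0 remainder 1
Reading remainders bottom-up:
= 110110110001100


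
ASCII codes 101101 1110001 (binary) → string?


Codes (binary): 101101 1110001
Per-code ASCII lookup:
  101101 = 45  (special character) → '-'
  1110001 = 113  (range 97-122: lowercase, 113 - 97 = 16) → 'q'
= '-q'


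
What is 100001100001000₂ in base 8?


Group into 3-bit groups: 100001100001000
  100 = 4
  001 = 1
  100 = 4
  001 = 1
  000 = 0
= 0o41410


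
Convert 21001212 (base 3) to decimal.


Positional values (base 3):
  2 × 3^0 = 2 × 1 = 2
  1 × 3^1 = 1 × 3 = 3
  2 × 3^2 = 2 × 9 = 18
  1 × 3^3 = 1 × 27 = 27
  0 × 3^4 = 0 × 81 = 0
  0 × 3^5 = 0 × 243 = 0
  1 × 3^6 = 1 × 729 = 729
  2 × 3^7 = 2 × 2187 = 4374
Sum = 2 + 3 + 18 + 27 + 0 + 0 + 729 + 4374
= 5153


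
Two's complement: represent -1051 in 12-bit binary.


Original: 010000011011
Step 1 - Invert all bits: 101111100100
Step 2 - Add 1: 101111100100 + 1
= 101111100101 (represents -1051)


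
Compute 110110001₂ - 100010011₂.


Align and subtract column by column (LSB to MSB, borrowing when needed):
  110110001
- 100010011
  ---------
  col 0: (1 - 0 borrow-in) - 1 → 1 - 1 = 0, borrow out 0
  col 1: (0 - 0 borrow-in) - 1 → borrow from next column: (0+2) - 1 = 1, borrow out 1
  col 2: (0 - 1 borrow-in) - 0 → borrow from next column: (-1+2) - 0 = 1, borrow out 1
  col 3: (0 - 1 borrow-in) - 0 → borrow from next column: (-1+2) - 0 = 1, borrow out 1
  col 4: (1 - 1 borrow-in) - 1 → borrow from next column: (0+2) - 1 = 1, borrow out 1
  col 5: (1 - 1 borrow-in) - 0 → 0 - 0 = 0, borrow out 0
  col 6: (0 - 0 borrow-in) - 0 → 0 - 0 = 0, borrow out 0
  col 7: (1 - 0 borrow-in) - 0 → 1 - 0 = 1, borrow out 0
  col 8: (1 - 0 borrow-in) - 1 → 1 - 1 = 0, borrow out 0
Reading bits MSB→LSB: 010011110
Strip leading zeros: 10011110
= 10011110


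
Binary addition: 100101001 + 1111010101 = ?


Align and add column by column (LSB to MSB, carry propagating):
  00100101001
+ 01111010101
  -----------
  col 0: 1 + 1 + 0 (carry in) = 2 → bit 0, carry out 1
  col 1: 0 + 0 + 1 (carry in) = 1 → bit 1, carry out 0
  col 2: 0 + 1 + 0 (carry in) = 1 → bit 1, carry out 0
  col 3: 1 + 0 + 0 (carry in) = 1 → bit 1, carry out 0
  col 4: 0 + 1 + 0 (carry in) = 1 → bit 1, carry out 0
  col 5: 1 + 0 + 0 (carry in) = 1 → bit 1, carry out 0
  col 6: 0 + 1 + 0 (carry in) = 1 → bit 1, carry out 0
  col 7: 0 + 1 + 0 (carry in) = 1 → bit 1, carry out 0
  col 8: 1 + 1 + 0 (carry in) = 2 → bit 0, carry out 1
  col 9: 0 + 1 + 1 (carry in) = 2 → bit 0, carry out 1
  col 10: 0 + 0 + 1 (carry in) = 1 → bit 1, carry out 0
Reading bits MSB→LSB: 10011111110
Strip leading zeros: 10011111110
= 10011111110


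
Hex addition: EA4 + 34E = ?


Align and add column by column (LSB to MSB, each column mod 16 with carry):
  0EA4
+ 034E
  ----
  col 0: 4(4) + E(14) + 0 (carry in) = 18 → 2(2), carry out 1
  col 1: A(10) + 4(4) + 1 (carry in) = 15 → F(15), carry out 0
  col 2: E(14) + 3(3) + 0 (carry in) = 17 → 1(1), carry out 1
  col 3: 0(0) + 0(0) + 1 (carry in) = 1 → 1(1), carry out 0
Reading digits MSB→LSB: 11F2
Strip leading zeros: 11F2
= 0x11F2


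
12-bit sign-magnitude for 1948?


Sign bit: 0 (positive)
Magnitude: 1948 = 11110011100
= 011110011100


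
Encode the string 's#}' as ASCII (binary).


String: 's#}'  (3 characters)
Per-character ASCII lookup:
  's': lowercase starts at 97: 's' = 97 + 18 = 115 → 1110011
  '#': special character: '#' = 35 → 100011
  '}': special character: '}' = 125 → 1111101
= 1110011 100011 1111101


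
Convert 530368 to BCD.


Each digit → 4-bit binary:
  5 → 0101
  3 → 0011
  0 → 0000
  3 → 0011
  6 → 0110
  8 → 1000
= 0101 0011 0000 0011 0110 1000


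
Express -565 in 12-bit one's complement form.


Original: 001000110101
Invert all bits:
  bit 0: 0 → 1
  bit 1: 0 → 1
  bit 2: 1 → 0
  bit 3: 0 → 1
  bit 4: 0 → 1
  bit 5: 0 → 1
  bit 6: 1 → 0
  bit 7: 1 → 0
  bit 8: 0 → 1
  bit 9: 1 → 0
  bit 10: 0 → 1
  bit 11: 1 → 0
= 110111001010


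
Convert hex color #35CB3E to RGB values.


Hex: #35CB3E
R = 35₁₆ = 53
G = CB₁₆ = 203
B = 3E₁₆ = 62
= RGB(53, 203, 62)


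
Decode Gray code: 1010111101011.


Gray code: 1010111101011
MSB stays the same: 1
Each subsequent bit = prev_binary XOR current_gray:
  B[1] = 1 XOR 0 = 1
  B[2] = 1 XOR 1 = 0
  B[3] = 0 XOR 0 = 0
  B[4] = 0 XOR 1 = 1
  B[5] = 1 XOR 1 = 0
  B[6] = 0 XOR 1 = 1
  B[7] = 1 XOR 1 = 0
  B[8] = 0 XOR 0 = 0
  B[9] = 0 XOR 1 = 1
  B[10] = 1 XOR 0 = 1
  B[11] = 1 XOR 1 = 0
  B[12] = 0 XOR 1 = 1
= 1100101001101 (6477 decimal)


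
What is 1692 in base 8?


Divide by 8 repeatedly:
1692 ÷ 8 = 211 remainder 4
211 ÷ 8 = 26 remainder 3
26 ÷ 8 = 3 remainder 2
3 ÷ 8 = 0 remainder 3
Reading remainders bottom-up:
= 0o3234


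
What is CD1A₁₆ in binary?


Each hex digit → 4 binary bits:
  C = 1100
  D = 1101
  1 = 0001
  A = 1010
Concatenate: 1100 1101 0001 1010
= 1100110100011010


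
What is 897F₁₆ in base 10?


Positional values:
Position 0: F × 16^0 = 15 × 1 = 15
Position 1: 7 × 16^1 = 7 × 16 = 112
Position 2: 9 × 16^2 = 9 × 256 = 2304
Position 3: 8 × 16^3 = 8 × 4096 = 32768
Sum = 15 + 112 + 2304 + 32768
= 35199


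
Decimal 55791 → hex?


Divide by 16 repeatedly:
55791 ÷ 16 = 3486 remainder 15 (F)
3486 ÷ 16 = 217 remainder 14 (E)
217 ÷ 16 = 13 remainder 9 (9)
13 ÷ 16 = 0 remainder 13 (D)
Reading remainders bottom-up:
= 0xD9EF


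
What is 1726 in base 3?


Divide by 3 repeatedly:
1726 ÷ 3 = 575 remainder 1
575 ÷ 3 = 191 remainder 2
191 ÷ 3 = 63 remainder 2
63 ÷ 3 = 21 remainder 0
21 ÷ 3 = 7 remainder 0
7 ÷ 3 = 2 remainder 1
2 ÷ 3 = 0 remainder 2
Reading remainders bottom-up:
= 2100221


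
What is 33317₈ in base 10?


Positional values:
Position 0: 7 × 8^0 = 7
Position 1: 1 × 8^1 = 8
Position 2: 3 × 8^2 = 192
Position 3: 3 × 8^3 = 1536
Position 4: 3 × 8^4 = 12288
Sum = 7 + 8 + 192 + 1536 + 12288
= 14031


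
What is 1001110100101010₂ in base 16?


Group into 4-bit nibbles: 1001110100101010
  1001 = 9
  1101 = D
  0010 = 2
  1010 = A
= 0x9D2A


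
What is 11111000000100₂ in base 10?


Positional values:
Bit 2: 1 × 2^2 = 4
Bit 9: 1 × 2^9 = 512
Bit 10: 1 × 2^10 = 1024
Bit 11: 1 × 2^11 = 2048
Bit 12: 1 × 2^12 = 4096
Bit 13: 1 × 2^13 = 8192
Sum = 4 + 512 + 1024 + 2048 + 4096 + 8192
= 15876


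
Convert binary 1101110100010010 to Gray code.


Binary: 1101110100010010
Gray code: G = B XOR (B >> 1)
B >> 1 = 0110111010001001
1101110100010010 XOR 0110111010001001:
  1 XOR 0 = 1
  1 XOR 1 = 0
  0 XOR 1 = 1
  1 XOR 0 = 1
  1 XOR 1 = 0
  1 XOR 1 = 0
  0 XOR 1 = 1
  1 XOR 0 = 1
  0 XOR 1 = 1
  0 XOR 0 = 0
  0 XOR 0 = 0
  1 XOR 0 = 1
  0 XOR 1 = 1
  0 XOR 0 = 0
  1 XOR 0 = 1
  0 XOR 1 = 1
= 1011001110011011


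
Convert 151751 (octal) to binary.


Each octal digit → 3 binary bits:
  1 = 001
  5 = 101
  1 = 001
  7 = 111
  5 = 101
  1 = 001
Concatenate: 001 101 001 111 101 001
= 001101001111101001


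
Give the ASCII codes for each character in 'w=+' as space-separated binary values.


String: 'w=+'  (3 characters)
Per-character ASCII lookup:
  'w': lowercase starts at 97: 'w' = 97 + 22 = 119 → 1110111
  '=': special character: '=' = 61 → 111101
  '+': special character: '+' = 43 → 101011
= 1110111 111101 101011


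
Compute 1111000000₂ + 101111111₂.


Align and add column by column (LSB to MSB, carry propagating):
  01111000000
+ 00101111111
  -----------
  col 0: 0 + 1 + 0 (carry in) = 1 → bit 1, carry out 0
  col 1: 0 + 1 + 0 (carry in) = 1 → bit 1, carry out 0
  col 2: 0 + 1 + 0 (carry in) = 1 → bit 1, carry out 0
  col 3: 0 + 1 + 0 (carry in) = 1 → bit 1, carry out 0
  col 4: 0 + 1 + 0 (carry in) = 1 → bit 1, carry out 0
  col 5: 0 + 1 + 0 (carry in) = 1 → bit 1, carry out 0
  col 6: 1 + 1 + 0 (carry in) = 2 → bit 0, carry out 1
  col 7: 1 + 0 + 1 (carry in) = 2 → bit 0, carry out 1
  col 8: 1 + 1 + 1 (carry in) = 3 → bit 1, carry out 1
  col 9: 1 + 0 + 1 (carry in) = 2 → bit 0, carry out 1
  col 10: 0 + 0 + 1 (carry in) = 1 → bit 1, carry out 0
Reading bits MSB→LSB: 10100111111
Strip leading zeros: 10100111111
= 10100111111


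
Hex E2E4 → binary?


Each hex digit → 4 binary bits:
  E = 1110
  2 = 0010
  E = 1110
  4 = 0100
Concatenate: 1110 0010 1110 0100
= 1110001011100100


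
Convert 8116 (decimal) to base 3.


Divide by 3 repeatedly:
8116 ÷ 3 = 2705 remainder 1
2705 ÷ 3 = 901 remainder 2
901 ÷ 3 = 300 remainder 1
300 ÷ 3 = 100 remainder 0
100 ÷ 3 = 33 remainder 1
33 ÷ 3 = 11 remainder 0
11 ÷ 3 = 3 remainder 2
3 ÷ 3 = 1 remainder 0
1 ÷ 3 = 0 remainder 1
Reading remainders bottom-up:
= 102010121


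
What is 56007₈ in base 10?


Positional values:
Position 0: 7 × 8^0 = 7
Position 1: 0 × 8^1 = 0
Position 2: 0 × 8^2 = 0
Position 3: 6 × 8^3 = 3072
Position 4: 5 × 8^4 = 20480
Sum = 7 + 0 + 0 + 3072 + 20480
= 23559


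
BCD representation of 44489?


Each digit → 4-bit binary:
  4 → 0100
  4 → 0100
  4 → 0100
  8 → 1000
  9 → 1001
= 0100 0100 0100 1000 1001


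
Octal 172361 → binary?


Each octal digit → 3 binary bits:
  1 = 001
  7 = 111
  2 = 010
  3 = 011
  6 = 110
  1 = 001
Concatenate: 001 111 010 011 110 001
= 001111010011110001


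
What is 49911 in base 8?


Divide by 8 repeatedly:
49911 ÷ 8 = 6238 remainder 7
6238 ÷ 8 = 779 remainder 6
779 ÷ 8 = 97 remainder 3
97 ÷ 8 = 12 remainder 1
12 ÷ 8 = 1 remainder 4
1 ÷ 8 = 0 remainder 1
Reading remainders bottom-up:
= 0o141367


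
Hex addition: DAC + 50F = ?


Align and add column by column (LSB to MSB, each column mod 16 with carry):
  0DAC
+ 050F
  ----
  col 0: C(12) + F(15) + 0 (carry in) = 27 → B(11), carry out 1
  col 1: A(10) + 0(0) + 1 (carry in) = 11 → B(11), carry out 0
  col 2: D(13) + 5(5) + 0 (carry in) = 18 → 2(2), carry out 1
  col 3: 0(0) + 0(0) + 1 (carry in) = 1 → 1(1), carry out 0
Reading digits MSB→LSB: 12BB
Strip leading zeros: 12BB
= 0x12BB


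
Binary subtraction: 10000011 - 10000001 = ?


Align and subtract column by column (LSB to MSB, borrowing when needed):
  10000011
- 10000001
  --------
  col 0: (1 - 0 borrow-in) - 1 → 1 - 1 = 0, borrow out 0
  col 1: (1 - 0 borrow-in) - 0 → 1 - 0 = 1, borrow out 0
  col 2: (0 - 0 borrow-in) - 0 → 0 - 0 = 0, borrow out 0
  col 3: (0 - 0 borrow-in) - 0 → 0 - 0 = 0, borrow out 0
  col 4: (0 - 0 borrow-in) - 0 → 0 - 0 = 0, borrow out 0
  col 5: (0 - 0 borrow-in) - 0 → 0 - 0 = 0, borrow out 0
  col 6: (0 - 0 borrow-in) - 0 → 0 - 0 = 0, borrow out 0
  col 7: (1 - 0 borrow-in) - 1 → 1 - 1 = 0, borrow out 0
Reading bits MSB→LSB: 00000010
Strip leading zeros: 10
= 10


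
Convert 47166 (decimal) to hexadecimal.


Divide by 16 repeatedly:
47166 ÷ 16 = 2947 remainder 14 (E)
2947 ÷ 16 = 184 remainder 3 (3)
184 ÷ 16 = 11 remainder 8 (8)
11 ÷ 16 = 0 remainder 11 (B)
Reading remainders bottom-up:
= 0xB83E


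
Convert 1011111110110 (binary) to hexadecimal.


Group into 4-bit nibbles: 0001011111110110
  0001 = 1
  0111 = 7
  1111 = F
  0110 = 6
= 0x17F6


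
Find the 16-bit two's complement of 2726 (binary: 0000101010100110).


Original: 0000101010100110
Step 1 - Invert all bits: 1111010101011001
Step 2 - Add 1: 1111010101011001 + 1
= 1111010101011010 (represents -2726)


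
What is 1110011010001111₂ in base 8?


Group into 3-bit groups: 001110011010001111
  001 = 1
  110 = 6
  011 = 3
  010 = 2
  001 = 1
  111 = 7
= 0o163217


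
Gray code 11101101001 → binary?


Gray code: 11101101001
MSB stays the same: 1
Each subsequent bit = prev_binary XOR current_gray:
  B[1] = 1 XOR 1 = 0
  B[2] = 0 XOR 1 = 1
  B[3] = 1 XOR 0 = 1
  B[4] = 1 XOR 1 = 0
  B[5] = 0 XOR 1 = 1
  B[6] = 1 XOR 0 = 1
  B[7] = 1 XOR 1 = 0
  B[8] = 0 XOR 0 = 0
  B[9] = 0 XOR 0 = 0
  B[10] = 0 XOR 1 = 1
= 10110110001 (1457 decimal)


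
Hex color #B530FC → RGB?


Hex: #B530FC
R = B5₁₆ = 181
G = 30₁₆ = 48
B = FC₁₆ = 252
= RGB(181, 48, 252)


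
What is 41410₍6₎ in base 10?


Positional values (base 6):
  0 × 6^0 = 0 × 1 = 0
  1 × 6^1 = 1 × 6 = 6
  4 × 6^2 = 4 × 36 = 144
  1 × 6^3 = 1 × 216 = 216
  4 × 6^4 = 4 × 1296 = 5184
Sum = 0 + 6 + 144 + 216 + 5184
= 5550


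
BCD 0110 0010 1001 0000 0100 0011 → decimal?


Each 4-bit group → digit:
  0110 → 6
  0010 → 2
  1001 → 9
  0000 → 0
  0100 → 4
  0011 → 3
= 629043


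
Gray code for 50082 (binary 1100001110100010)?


Binary: 1100001110100010
Gray code: G = B XOR (B >> 1)
B >> 1 = 0110000111010001
1100001110100010 XOR 0110000111010001:
  1 XOR 0 = 1
  1 XOR 1 = 0
  0 XOR 1 = 1
  0 XOR 0 = 0
  0 XOR 0 = 0
  0 XOR 0 = 0
  1 XOR 0 = 1
  1 XOR 1 = 0
  1 XOR 1 = 0
  0 XOR 1 = 1
  1 XOR 0 = 1
  0 XOR 1 = 1
  0 XOR 0 = 0
  0 XOR 0 = 0
  1 XOR 0 = 1
  0 XOR 1 = 1
= 1010001001110011


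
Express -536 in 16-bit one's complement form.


Original: 0000001000011000
Invert all bits:
  bit 0: 0 → 1
  bit 1: 0 → 1
  bit 2: 0 → 1
  bit 3: 0 → 1
  bit 4: 0 → 1
  bit 5: 0 → 1
  bit 6: 1 → 0
  bit 7: 0 → 1
  bit 8: 0 → 1
  bit 9: 0 → 1
  bit 10: 0 → 1
  bit 11: 1 → 0
  bit 12: 1 → 0
  bit 13: 0 → 1
  bit 14: 0 → 1
  bit 15: 0 → 1
= 1111110111100111


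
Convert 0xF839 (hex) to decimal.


Positional values:
Position 0: 9 × 16^0 = 9 × 1 = 9
Position 1: 3 × 16^1 = 3 × 16 = 48
Position 2: 8 × 16^2 = 8 × 256 = 2048
Position 3: F × 16^3 = 15 × 4096 = 61440
Sum = 9 + 48 + 2048 + 61440
= 63545


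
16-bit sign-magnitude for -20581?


Sign bit: 1 (negative)
Magnitude: 20581 = 101000001100101
= 1101000001100101


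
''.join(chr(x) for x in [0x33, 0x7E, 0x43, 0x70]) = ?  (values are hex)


Codes (hex): 0x33 0x7E 0x43 0x70
Per-code ASCII lookup:
  0x33 = 51  (range 48-57: digits, 51 - 48 = 3) → '3'
  0x7E = 126  (special character) → '~'
  0x43 = 67  (range 65-90: uppercase, 67 - 65 = 2) → 'C'
  0x70 = 112  (range 97-122: lowercase, 112 - 97 = 15) → 'p'
= '3~Cp'


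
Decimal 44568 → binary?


Divide by 2 repeatedly:
44568 ÷ 2 = 22284 remainder 0
22284 ÷ 2 = 11142 remainder 0
11142 ÷ 2 = 5571 remainder 0
5571 ÷ 2 = 2785 remainder 1
2785 ÷ 2 = 1392 remainder 1
1392 ÷ 2 = 696 remainder 0
696 ÷ 2 = 348 remainder 0
348 ÷ 2 = 174 remainder 0
174 ÷ 2 = 87 remainder 0
87 ÷ 2 = 43 remainder 1
43 ÷ 2 = 21 remainder 1
21 ÷ 2 = 10 remainder 1
10 ÷ 2 = 5 remainder 0
5 ÷ 2 = 2 remainder 1
2 ÷ 2 = 1 remainder 0
1 ÷ 2 = 0 remainder 1
Reading remainders bottom-up:
= 1010111000011000


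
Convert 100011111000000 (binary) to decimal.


Positional values:
Bit 6: 1 × 2^6 = 64
Bit 7: 1 × 2^7 = 128
Bit 8: 1 × 2^8 = 256
Bit 9: 1 × 2^9 = 512
Bit 10: 1 × 2^10 = 1024
Bit 14: 1 × 2^14 = 16384
Sum = 64 + 128 + 256 + 512 + 1024 + 16384
= 18368


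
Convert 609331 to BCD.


Each digit → 4-bit binary:
  6 → 0110
  0 → 0000
  9 → 1001
  3 → 0011
  3 → 0011
  1 → 0001
= 0110 0000 1001 0011 0011 0001


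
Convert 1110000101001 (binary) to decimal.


Positional values:
Bit 0: 1 × 2^0 = 1
Bit 3: 1 × 2^3 = 8
Bit 5: 1 × 2^5 = 32
Bit 10: 1 × 2^10 = 1024
Bit 11: 1 × 2^11 = 2048
Bit 12: 1 × 2^12 = 4096
Sum = 1 + 8 + 32 + 1024 + 2048 + 4096
= 7209


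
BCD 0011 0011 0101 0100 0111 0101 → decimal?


Each 4-bit group → digit:
  0011 → 3
  0011 → 3
  0101 → 5
  0100 → 4
  0111 → 7
  0101 → 5
= 335475


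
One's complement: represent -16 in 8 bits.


Original: 00010000
Invert all bits:
  bit 0: 0 → 1
  bit 1: 0 → 1
  bit 2: 0 → 1
  bit 3: 1 → 0
  bit 4: 0 → 1
  bit 5: 0 → 1
  bit 6: 0 → 1
  bit 7: 0 → 1
= 11101111


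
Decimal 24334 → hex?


Divide by 16 repeatedly:
24334 ÷ 16 = 1520 remainder 14 (E)
1520 ÷ 16 = 95 remainder 0 (0)
95 ÷ 16 = 5 remainder 15 (F)
5 ÷ 16 = 0 remainder 5 (5)
Reading remainders bottom-up:
= 0x5F0E


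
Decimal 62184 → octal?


Divide by 8 repeatedly:
62184 ÷ 8 = 7773 remainder 0
7773 ÷ 8 = 971 remainder 5
971 ÷ 8 = 121 remainder 3
121 ÷ 8 = 15 remainder 1
15 ÷ 8 = 1 remainder 7
1 ÷ 8 = 0 remainder 1
Reading remainders bottom-up:
= 0o171350


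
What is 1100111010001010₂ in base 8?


Group into 3-bit groups: 001100111010001010
  001 = 1
  100 = 4
  111 = 7
  010 = 2
  001 = 1
  010 = 2
= 0o147212


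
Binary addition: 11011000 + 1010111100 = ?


Align and add column by column (LSB to MSB, carry propagating):
  00011011000
+ 01010111100
  -----------
  col 0: 0 + 0 + 0 (carry in) = 0 → bit 0, carry out 0
  col 1: 0 + 0 + 0 (carry in) = 0 → bit 0, carry out 0
  col 2: 0 + 1 + 0 (carry in) = 1 → bit 1, carry out 0
  col 3: 1 + 1 + 0 (carry in) = 2 → bit 0, carry out 1
  col 4: 1 + 1 + 1 (carry in) = 3 → bit 1, carry out 1
  col 5: 0 + 1 + 1 (carry in) = 2 → bit 0, carry out 1
  col 6: 1 + 0 + 1 (carry in) = 2 → bit 0, carry out 1
  col 7: 1 + 1 + 1 (carry in) = 3 → bit 1, carry out 1
  col 8: 0 + 0 + 1 (carry in) = 1 → bit 1, carry out 0
  col 9: 0 + 1 + 0 (carry in) = 1 → bit 1, carry out 0
  col 10: 0 + 0 + 0 (carry in) = 0 → bit 0, carry out 0
Reading bits MSB→LSB: 01110010100
Strip leading zeros: 1110010100
= 1110010100


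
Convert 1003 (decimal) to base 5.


Divide by 5 repeatedly:
1003 ÷ 5 = 200 remainder 3
200 ÷ 5 = 40 remainder 0
40 ÷ 5 = 8 remainder 0
8 ÷ 5 = 1 remainder 3
1 ÷ 5 = 0 remainder 1
Reading remainders bottom-up:
= 13003


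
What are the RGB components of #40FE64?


Hex: #40FE64
R = 40₁₆ = 64
G = FE₁₆ = 254
B = 64₁₆ = 100
= RGB(64, 254, 100)


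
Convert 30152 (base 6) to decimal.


Positional values (base 6):
  2 × 6^0 = 2 × 1 = 2
  5 × 6^1 = 5 × 6 = 30
  1 × 6^2 = 1 × 36 = 36
  0 × 6^3 = 0 × 216 = 0
  3 × 6^4 = 3 × 1296 = 3888
Sum = 2 + 30 + 36 + 0 + 3888
= 3956


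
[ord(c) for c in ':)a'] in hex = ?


String: ':)a'  (3 characters)
Per-character ASCII lookup:
  ':': special character: ':' = 58 → 0x3A
  ')': special character: ')' = 41 → 0x29
  'a': lowercase starts at 97: 'a' = 97 + 0 = 97 → 0x61
= 0x3A 0x29 0x61


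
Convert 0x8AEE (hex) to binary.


Each hex digit → 4 binary bits:
  8 = 1000
  A = 1010
  E = 1110
  E = 1110
Concatenate: 1000 1010 1110 1110
= 1000101011101110


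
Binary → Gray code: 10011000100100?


Binary: 10011000100100
Gray code: G = B XOR (B >> 1)
B >> 1 = 01001100010010
10011000100100 XOR 01001100010010:
  1 XOR 0 = 1
  0 XOR 1 = 1
  0 XOR 0 = 0
  1 XOR 0 = 1
  1 XOR 1 = 0
  0 XOR 1 = 1
  0 XOR 0 = 0
  0 XOR 0 = 0
  1 XOR 0 = 1
  0 XOR 1 = 1
  0 XOR 0 = 0
  1 XOR 0 = 1
  0 XOR 1 = 1
  0 XOR 0 = 0
= 11010100110110


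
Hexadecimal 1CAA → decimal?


Positional values:
Position 0: A × 16^0 = 10 × 1 = 10
Position 1: A × 16^1 = 10 × 16 = 160
Position 2: C × 16^2 = 12 × 256 = 3072
Position 3: 1 × 16^3 = 1 × 4096 = 4096
Sum = 10 + 160 + 3072 + 4096
= 7338


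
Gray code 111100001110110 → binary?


Gray code: 111100001110110
MSB stays the same: 1
Each subsequent bit = prev_binary XOR current_gray:
  B[1] = 1 XOR 1 = 0
  B[2] = 0 XOR 1 = 1
  B[3] = 1 XOR 1 = 0
  B[4] = 0 XOR 0 = 0
  B[5] = 0 XOR 0 = 0
  B[6] = 0 XOR 0 = 0
  B[7] = 0 XOR 0 = 0
  B[8] = 0 XOR 1 = 1
  B[9] = 1 XOR 1 = 0
  B[10] = 0 XOR 1 = 1
  B[11] = 1 XOR 0 = 1
  B[12] = 1 XOR 1 = 0
  B[13] = 0 XOR 1 = 1
  B[14] = 1 XOR 0 = 1
= 101000001011011 (20571 decimal)


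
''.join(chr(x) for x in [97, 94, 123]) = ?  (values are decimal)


Codes (decimal): 97 94 123
Per-code ASCII lookup:
  97  (range 97-122: lowercase, 97 - 97 = 0) → 'a'
  94  (special character) → '^'
  123  (special character) → '{'
= 'a^{'


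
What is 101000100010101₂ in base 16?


Group into 4-bit nibbles: 0101000100010101
  0101 = 5
  0001 = 1
  0001 = 1
  0101 = 5
= 0x5115


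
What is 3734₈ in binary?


Each octal digit → 3 binary bits:
  3 = 011
  7 = 111
  3 = 011
  4 = 100
Concatenate: 011 111 011 100
= 011111011100


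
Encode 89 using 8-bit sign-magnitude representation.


Sign bit: 0 (positive)
Magnitude: 89 = 1011001
= 01011001


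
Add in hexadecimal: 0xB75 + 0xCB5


Align and add column by column (LSB to MSB, each column mod 16 with carry):
  0B75
+ 0CB5
  ----
  col 0: 5(5) + 5(5) + 0 (carry in) = 10 → A(10), carry out 0
  col 1: 7(7) + B(11) + 0 (carry in) = 18 → 2(2), carry out 1
  col 2: B(11) + C(12) + 1 (carry in) = 24 → 8(8), carry out 1
  col 3: 0(0) + 0(0) + 1 (carry in) = 1 → 1(1), carry out 0
Reading digits MSB→LSB: 182A
Strip leading zeros: 182A
= 0x182A


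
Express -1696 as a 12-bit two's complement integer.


Original: 011010100000
Step 1 - Invert all bits: 100101011111
Step 2 - Add 1: 100101011111 + 1
= 100101100000 (represents -1696)


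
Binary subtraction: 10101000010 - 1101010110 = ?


Align and subtract column by column (LSB to MSB, borrowing when needed):
  10101000010
- 01101010110
  -----------
  col 0: (0 - 0 borrow-in) - 0 → 0 - 0 = 0, borrow out 0
  col 1: (1 - 0 borrow-in) - 1 → 1 - 1 = 0, borrow out 0
  col 2: (0 - 0 borrow-in) - 1 → borrow from next column: (0+2) - 1 = 1, borrow out 1
  col 3: (0 - 1 borrow-in) - 0 → borrow from next column: (-1+2) - 0 = 1, borrow out 1
  col 4: (0 - 1 borrow-in) - 1 → borrow from next column: (-1+2) - 1 = 0, borrow out 1
  col 5: (0 - 1 borrow-in) - 0 → borrow from next column: (-1+2) - 0 = 1, borrow out 1
  col 6: (1 - 1 borrow-in) - 1 → borrow from next column: (0+2) - 1 = 1, borrow out 1
  col 7: (0 - 1 borrow-in) - 0 → borrow from next column: (-1+2) - 0 = 1, borrow out 1
  col 8: (1 - 1 borrow-in) - 1 → borrow from next column: (0+2) - 1 = 1, borrow out 1
  col 9: (0 - 1 borrow-in) - 1 → borrow from next column: (-1+2) - 1 = 0, borrow out 1
  col 10: (1 - 1 borrow-in) - 0 → 0 - 0 = 0, borrow out 0
Reading bits MSB→LSB: 00111101100
Strip leading zeros: 111101100
= 111101100


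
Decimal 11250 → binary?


Divide by 2 repeatedly:
11250 ÷ 2 = 5625 remainder 0
5625 ÷ 2 = 2812 remainder 1
2812 ÷ 2 = 1406 remainder 0
1406 ÷ 2 = 703 remainder 0
703 ÷ 2 = 351 remainder 1
351 ÷ 2 = 175 remainder 1
175 ÷ 2 = 87 remainder 1
87 ÷ 2 = 43 remainder 1
43 ÷ 2 = 21 remainder 1
21 ÷ 2 = 10 remainder 1
10 ÷ 2 = 5 remainder 0
5 ÷ 2 = 2 remainder 1
2 ÷ 2 = 1 remainder 0
1 ÷ 2 = 0 remainder 1
Reading remainders bottom-up:
= 10101111110010


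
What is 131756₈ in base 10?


Positional values:
Position 0: 6 × 8^0 = 6
Position 1: 5 × 8^1 = 40
Position 2: 7 × 8^2 = 448
Position 3: 1 × 8^3 = 512
Position 4: 3 × 8^4 = 12288
Position 5: 1 × 8^5 = 32768
Sum = 6 + 40 + 448 + 512 + 12288 + 32768
= 46062


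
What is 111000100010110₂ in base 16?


Group into 4-bit nibbles: 0111000100010110
  0111 = 7
  0001 = 1
  0001 = 1
  0110 = 6
= 0x7116


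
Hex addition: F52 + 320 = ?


Align and add column by column (LSB to MSB, each column mod 16 with carry):
  0F52
+ 0320
  ----
  col 0: 2(2) + 0(0) + 0 (carry in) = 2 → 2(2), carry out 0
  col 1: 5(5) + 2(2) + 0 (carry in) = 7 → 7(7), carry out 0
  col 2: F(15) + 3(3) + 0 (carry in) = 18 → 2(2), carry out 1
  col 3: 0(0) + 0(0) + 1 (carry in) = 1 → 1(1), carry out 0
Reading digits MSB→LSB: 1272
Strip leading zeros: 1272
= 0x1272


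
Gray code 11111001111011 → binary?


Gray code: 11111001111011
MSB stays the same: 1
Each subsequent bit = prev_binary XOR current_gray:
  B[1] = 1 XOR 1 = 0
  B[2] = 0 XOR 1 = 1
  B[3] = 1 XOR 1 = 0
  B[4] = 0 XOR 1 = 1
  B[5] = 1 XOR 0 = 1
  B[6] = 1 XOR 0 = 1
  B[7] = 1 XOR 1 = 0
  B[8] = 0 XOR 1 = 1
  B[9] = 1 XOR 1 = 0
  B[10] = 0 XOR 1 = 1
  B[11] = 1 XOR 0 = 1
  B[12] = 1 XOR 1 = 0
  B[13] = 0 XOR 1 = 1
= 10101110101101 (11181 decimal)


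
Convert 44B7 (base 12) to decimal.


Positional values (base 12):
  7 × 12^0 = 7 × 1 = 7
  B × 12^1 = 11 × 12 = 132
  4 × 12^2 = 4 × 144 = 576
  4 × 12^3 = 4 × 1728 = 6912
Sum = 7 + 132 + 576 + 6912
= 7627


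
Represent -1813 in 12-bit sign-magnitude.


Sign bit: 1 (negative)
Magnitude: 1813 = 11100010101
= 111100010101


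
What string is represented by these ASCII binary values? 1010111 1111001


Codes (binary): 1010111 1111001
Per-code ASCII lookup:
  1010111 = 87  (range 65-90: uppercase, 87 - 65 = 22) → 'W'
  1111001 = 121  (range 97-122: lowercase, 121 - 97 = 24) → 'y'
= 'Wy'


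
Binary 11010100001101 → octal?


Group into 3-bit groups: 011010100001101
  011 = 3
  010 = 2
  100 = 4
  001 = 1
  101 = 5
= 0o32415


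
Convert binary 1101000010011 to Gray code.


Binary: 1101000010011
Gray code: G = B XOR (B >> 1)
B >> 1 = 0110100001001
1101000010011 XOR 0110100001001:
  1 XOR 0 = 1
  1 XOR 1 = 0
  0 XOR 1 = 1
  1 XOR 0 = 1
  0 XOR 1 = 1
  0 XOR 0 = 0
  0 XOR 0 = 0
  0 XOR 0 = 0
  1 XOR 0 = 1
  0 XOR 1 = 1
  0 XOR 0 = 0
  1 XOR 0 = 1
  1 XOR 1 = 0
= 1011100011010


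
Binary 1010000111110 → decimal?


Positional values:
Bit 1: 1 × 2^1 = 2
Bit 2: 1 × 2^2 = 4
Bit 3: 1 × 2^3 = 8
Bit 4: 1 × 2^4 = 16
Bit 5: 1 × 2^5 = 32
Bit 10: 1 × 2^10 = 1024
Bit 12: 1 × 2^12 = 4096
Sum = 2 + 4 + 8 + 16 + 32 + 1024 + 4096
= 5182


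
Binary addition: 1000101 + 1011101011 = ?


Align and add column by column (LSB to MSB, carry propagating):
  00001000101
+ 01011101011
  -----------
  col 0: 1 + 1 + 0 (carry in) = 2 → bit 0, carry out 1
  col 1: 0 + 1 + 1 (carry in) = 2 → bit 0, carry out 1
  col 2: 1 + 0 + 1 (carry in) = 2 → bit 0, carry out 1
  col 3: 0 + 1 + 1 (carry in) = 2 → bit 0, carry out 1
  col 4: 0 + 0 + 1 (carry in) = 1 → bit 1, carry out 0
  col 5: 0 + 1 + 0 (carry in) = 1 → bit 1, carry out 0
  col 6: 1 + 1 + 0 (carry in) = 2 → bit 0, carry out 1
  col 7: 0 + 1 + 1 (carry in) = 2 → bit 0, carry out 1
  col 8: 0 + 0 + 1 (carry in) = 1 → bit 1, carry out 0
  col 9: 0 + 1 + 0 (carry in) = 1 → bit 1, carry out 0
  col 10: 0 + 0 + 0 (carry in) = 0 → bit 0, carry out 0
Reading bits MSB→LSB: 01100110000
Strip leading zeros: 1100110000
= 1100110000


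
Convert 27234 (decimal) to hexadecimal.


Divide by 16 repeatedly:
27234 ÷ 16 = 1702 remainder 2 (2)
1702 ÷ 16 = 106 remainder 6 (6)
106 ÷ 16 = 6 remainder 10 (A)
6 ÷ 16 = 0 remainder 6 (6)
Reading remainders bottom-up:
= 0x6A62


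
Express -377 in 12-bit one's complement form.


Original: 000101111001
Invert all bits:
  bit 0: 0 → 1
  bit 1: 0 → 1
  bit 2: 0 → 1
  bit 3: 1 → 0
  bit 4: 0 → 1
  bit 5: 1 → 0
  bit 6: 1 → 0
  bit 7: 1 → 0
  bit 8: 1 → 0
  bit 9: 0 → 1
  bit 10: 0 → 1
  bit 11: 1 → 0
= 111010000110


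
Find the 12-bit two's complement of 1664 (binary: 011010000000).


Original: 011010000000
Step 1 - Invert all bits: 100101111111
Step 2 - Add 1: 100101111111 + 1
= 100110000000 (represents -1664)


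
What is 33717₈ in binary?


Each octal digit → 3 binary bits:
  3 = 011
  3 = 011
  7 = 111
  1 = 001
  7 = 111
Concatenate: 011 011 111 001 111
= 011011111001111


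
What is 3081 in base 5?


Divide by 5 repeatedly:
3081 ÷ 5 = 616 remainder 1
616 ÷ 5 = 123 remainder 1
123 ÷ 5 = 24 remainder 3
24 ÷ 5 = 4 remainder 4
4 ÷ 5 = 0 remainder 4
Reading remainders bottom-up:
= 44311


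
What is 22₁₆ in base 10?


Positional values:
Position 0: 2 × 16^0 = 2 × 1 = 2
Position 1: 2 × 16^1 = 2 × 16 = 32
Sum = 2 + 32
= 34


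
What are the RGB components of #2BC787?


Hex: #2BC787
R = 2B₁₆ = 43
G = C7₁₆ = 199
B = 87₁₆ = 135
= RGB(43, 199, 135)


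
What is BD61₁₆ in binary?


Each hex digit → 4 binary bits:
  B = 1011
  D = 1101
  6 = 0110
  1 = 0001
Concatenate: 1011 1101 0110 0001
= 1011110101100001


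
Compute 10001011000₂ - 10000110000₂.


Align and subtract column by column (LSB to MSB, borrowing when needed):
  10001011000
- 10000110000
  -----------
  col 0: (0 - 0 borrow-in) - 0 → 0 - 0 = 0, borrow out 0
  col 1: (0 - 0 borrow-in) - 0 → 0 - 0 = 0, borrow out 0
  col 2: (0 - 0 borrow-in) - 0 → 0 - 0 = 0, borrow out 0
  col 3: (1 - 0 borrow-in) - 0 → 1 - 0 = 1, borrow out 0
  col 4: (1 - 0 borrow-in) - 1 → 1 - 1 = 0, borrow out 0
  col 5: (0 - 0 borrow-in) - 1 → borrow from next column: (0+2) - 1 = 1, borrow out 1
  col 6: (1 - 1 borrow-in) - 0 → 0 - 0 = 0, borrow out 0
  col 7: (0 - 0 borrow-in) - 0 → 0 - 0 = 0, borrow out 0
  col 8: (0 - 0 borrow-in) - 0 → 0 - 0 = 0, borrow out 0
  col 9: (0 - 0 borrow-in) - 0 → 0 - 0 = 0, borrow out 0
  col 10: (1 - 0 borrow-in) - 1 → 1 - 1 = 0, borrow out 0
Reading bits MSB→LSB: 00000101000
Strip leading zeros: 101000
= 101000


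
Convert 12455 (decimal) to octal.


Divide by 8 repeatedly:
12455 ÷ 8 = 1556 remainder 7
1556 ÷ 8 = 194 remainder 4
194 ÷ 8 = 24 remainder 2
24 ÷ 8 = 3 remainder 0
3 ÷ 8 = 0 remainder 3
Reading remainders bottom-up:
= 0o30247


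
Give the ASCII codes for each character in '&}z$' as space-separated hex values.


String: '&}z$'  (4 characters)
Per-character ASCII lookup:
  '&': special character: '&' = 38 → 0x26
  '}': special character: '}' = 125 → 0x7D
  'z': lowercase starts at 97: 'z' = 97 + 25 = 122 → 0x7A
  '$': special character: '$' = 36 → 0x24
= 0x26 0x7D 0x7A 0x24


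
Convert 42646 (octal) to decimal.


Positional values:
Position 0: 6 × 8^0 = 6
Position 1: 4 × 8^1 = 32
Position 2: 6 × 8^2 = 384
Position 3: 2 × 8^3 = 1024
Position 4: 4 × 8^4 = 16384
Sum = 6 + 32 + 384 + 1024 + 16384
= 17830


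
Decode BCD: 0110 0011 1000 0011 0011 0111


Each 4-bit group → digit:
  0110 → 6
  0011 → 3
  1000 → 8
  0011 → 3
  0011 → 3
  0111 → 7
= 638337


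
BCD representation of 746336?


Each digit → 4-bit binary:
  7 → 0111
  4 → 0100
  6 → 0110
  3 → 0011
  3 → 0011
  6 → 0110
= 0111 0100 0110 0011 0011 0110


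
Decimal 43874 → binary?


Divide by 2 repeatedly:
43874 ÷ 2 = 21937 remainder 0
21937 ÷ 2 = 10968 remainder 1
10968 ÷ 2 = 5484 remainder 0
5484 ÷ 2 = 2742 remainder 0
2742 ÷ 2 = 1371 remainder 0
1371 ÷ 2 = 685 remainder 1
685 ÷ 2 = 342 remainder 1
342 ÷ 2 = 171 remainder 0
171 ÷ 2 = 85 remainder 1
85 ÷ 2 = 42 remainder 1
42 ÷ 2 = 21 remainder 0
21 ÷ 2 = 10 remainder 1
10 ÷ 2 = 5 remainder 0
5 ÷ 2 = 2 remainder 1
2 ÷ 2 = 1 remainder 0
1 ÷ 2 = 0 remainder 1
Reading remainders bottom-up:
= 1010101101100010


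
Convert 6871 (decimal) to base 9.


Divide by 9 repeatedly:
6871 ÷ 9 = 763 remainder 4
763 ÷ 9 = 84 remainder 7
84 ÷ 9 = 9 remainder 3
9 ÷ 9 = 1 remainder 0
1 ÷ 9 = 0 remainder 1
Reading remainders bottom-up:
= 10374


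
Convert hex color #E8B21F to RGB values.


Hex: #E8B21F
R = E8₁₆ = 232
G = B2₁₆ = 178
B = 1F₁₆ = 31
= RGB(232, 178, 31)


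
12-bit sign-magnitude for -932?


Sign bit: 1 (negative)
Magnitude: 932 = 01110100100
= 101110100100


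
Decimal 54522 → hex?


Divide by 16 repeatedly:
54522 ÷ 16 = 3407 remainder 10 (A)
3407 ÷ 16 = 212 remainder 15 (F)
212 ÷ 16 = 13 remainder 4 (4)
13 ÷ 16 = 0 remainder 13 (D)
Reading remainders bottom-up:
= 0xD4FA


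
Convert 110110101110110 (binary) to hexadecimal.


Group into 4-bit nibbles: 0110110101110110
  0110 = 6
  1101 = D
  0111 = 7
  0110 = 6
= 0x6D76


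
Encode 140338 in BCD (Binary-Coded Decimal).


Each digit → 4-bit binary:
  1 → 0001
  4 → 0100
  0 → 0000
  3 → 0011
  3 → 0011
  8 → 1000
= 0001 0100 0000 0011 0011 1000


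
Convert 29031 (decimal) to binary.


Divide by 2 repeatedly:
29031 ÷ 2 = 14515 remainder 1
14515 ÷ 2 = 7257 remainder 1
7257 ÷ 2 = 3628 remainder 1
3628 ÷ 2 = 1814 remainder 0
1814 ÷ 2 = 907 remainder 0
907 ÷ 2 = 453 remainder 1
453 ÷ 2 = 226 remainder 1
226 ÷ 2 = 113 remainder 0
113 ÷ 2 = 56 remainder 1
56 ÷ 2 = 28 remainder 0
28 ÷ 2 = 14 remainder 0
14 ÷ 2 = 7 remainder 0
7 ÷ 2 = 3 remainder 1
3 ÷ 2 = 1 remainder 1
1 ÷ 2 = 0 remainder 1
Reading remainders bottom-up:
= 111000101100111


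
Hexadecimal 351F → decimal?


Positional values:
Position 0: F × 16^0 = 15 × 1 = 15
Position 1: 1 × 16^1 = 1 × 16 = 16
Position 2: 5 × 16^2 = 5 × 256 = 1280
Position 3: 3 × 16^3 = 3 × 4096 = 12288
Sum = 15 + 16 + 1280 + 12288
= 13599


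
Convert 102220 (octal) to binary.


Each octal digit → 3 binary bits:
  1 = 001
  0 = 000
  2 = 010
  2 = 010
  2 = 010
  0 = 000
Concatenate: 001 000 010 010 010 000
= 001000010010010000


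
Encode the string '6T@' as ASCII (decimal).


String: '6T@'  (3 characters)
Per-character ASCII lookup:
  '6': digits start at 48: '6' = 48 + 6 = 54
  'T': uppercase starts at 65: 'T' = 65 + 19 = 84
  '@': special character: '@' = 64
= 54 84 64


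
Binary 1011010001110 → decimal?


Positional values:
Bit 1: 1 × 2^1 = 2
Bit 2: 1 × 2^2 = 4
Bit 3: 1 × 2^3 = 8
Bit 7: 1 × 2^7 = 128
Bit 9: 1 × 2^9 = 512
Bit 10: 1 × 2^10 = 1024
Bit 12: 1 × 2^12 = 4096
Sum = 2 + 4 + 8 + 128 + 512 + 1024 + 4096
= 5774


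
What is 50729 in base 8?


Divide by 8 repeatedly:
50729 ÷ 8 = 6341 remainder 1
6341 ÷ 8 = 792 remainder 5
792 ÷ 8 = 99 remainder 0
99 ÷ 8 = 12 remainder 3
12 ÷ 8 = 1 remainder 4
1 ÷ 8 = 0 remainder 1
Reading remainders bottom-up:
= 0o143051


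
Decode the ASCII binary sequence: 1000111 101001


Codes (binary): 1000111 101001
Per-code ASCII lookup:
  1000111 = 71  (range 65-90: uppercase, 71 - 65 = 6) → 'G'
  101001 = 41  (special character) → ')'
= 'G)'


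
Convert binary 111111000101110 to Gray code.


Binary: 111111000101110
Gray code: G = B XOR (B >> 1)
B >> 1 = 011111100010111
111111000101110 XOR 011111100010111:
  1 XOR 0 = 1
  1 XOR 1 = 0
  1 XOR 1 = 0
  1 XOR 1 = 0
  1 XOR 1 = 0
  1 XOR 1 = 0
  0 XOR 1 = 1
  0 XOR 0 = 0
  0 XOR 0 = 0
  1 XOR 0 = 1
  0 XOR 1 = 1
  1 XOR 0 = 1
  1 XOR 1 = 0
  1 XOR 1 = 0
  0 XOR 1 = 1
= 100000100111001


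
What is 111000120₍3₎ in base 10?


Positional values (base 3):
  0 × 3^0 = 0 × 1 = 0
  2 × 3^1 = 2 × 3 = 6
  1 × 3^2 = 1 × 9 = 9
  0 × 3^3 = 0 × 27 = 0
  0 × 3^4 = 0 × 81 = 0
  0 × 3^5 = 0 × 243 = 0
  1 × 3^6 = 1 × 729 = 729
  1 × 3^7 = 1 × 2187 = 2187
  1 × 3^8 = 1 × 6561 = 6561
Sum = 0 + 6 + 9 + 0 + 0 + 0 + 729 + 2187 + 6561
= 9492


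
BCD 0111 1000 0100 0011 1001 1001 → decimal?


Each 4-bit group → digit:
  0111 → 7
  1000 → 8
  0100 → 4
  0011 → 3
  1001 → 9
  1001 → 9
= 784399


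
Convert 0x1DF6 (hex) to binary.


Each hex digit → 4 binary bits:
  1 = 0001
  D = 1101
  F = 1111
  6 = 0110
Concatenate: 0001 1101 1111 0110
= 0001110111110110
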